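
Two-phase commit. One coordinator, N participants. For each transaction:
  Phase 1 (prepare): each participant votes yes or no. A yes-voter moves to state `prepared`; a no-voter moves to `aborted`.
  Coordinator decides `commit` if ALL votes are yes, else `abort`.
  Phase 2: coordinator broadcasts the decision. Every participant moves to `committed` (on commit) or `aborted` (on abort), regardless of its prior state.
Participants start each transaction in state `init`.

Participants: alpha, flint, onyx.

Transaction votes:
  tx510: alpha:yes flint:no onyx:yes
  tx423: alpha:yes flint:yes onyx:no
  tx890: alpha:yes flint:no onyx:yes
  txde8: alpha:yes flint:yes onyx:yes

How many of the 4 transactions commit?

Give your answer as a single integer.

tx510: no from flint -> abort (commits=0)
tx423: no from onyx -> abort (commits=0)
tx890: no from flint -> abort (commits=0)
txde8: all yes -> commit (commits=1)

Answer: 1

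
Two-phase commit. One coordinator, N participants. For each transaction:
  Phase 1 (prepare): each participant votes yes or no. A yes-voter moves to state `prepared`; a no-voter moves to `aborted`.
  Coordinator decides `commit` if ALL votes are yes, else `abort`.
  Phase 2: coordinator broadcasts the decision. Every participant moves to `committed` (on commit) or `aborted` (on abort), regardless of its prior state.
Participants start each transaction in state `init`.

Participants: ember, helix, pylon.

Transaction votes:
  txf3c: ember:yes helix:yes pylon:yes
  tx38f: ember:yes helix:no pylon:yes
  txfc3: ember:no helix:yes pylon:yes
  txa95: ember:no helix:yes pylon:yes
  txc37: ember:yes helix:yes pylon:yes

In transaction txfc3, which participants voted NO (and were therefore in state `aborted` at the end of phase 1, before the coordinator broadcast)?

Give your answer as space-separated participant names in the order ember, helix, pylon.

Txn txfc3 phase 1: ember no -> aborted; helix yes -> prepared; pylon yes -> prepared

Answer: ember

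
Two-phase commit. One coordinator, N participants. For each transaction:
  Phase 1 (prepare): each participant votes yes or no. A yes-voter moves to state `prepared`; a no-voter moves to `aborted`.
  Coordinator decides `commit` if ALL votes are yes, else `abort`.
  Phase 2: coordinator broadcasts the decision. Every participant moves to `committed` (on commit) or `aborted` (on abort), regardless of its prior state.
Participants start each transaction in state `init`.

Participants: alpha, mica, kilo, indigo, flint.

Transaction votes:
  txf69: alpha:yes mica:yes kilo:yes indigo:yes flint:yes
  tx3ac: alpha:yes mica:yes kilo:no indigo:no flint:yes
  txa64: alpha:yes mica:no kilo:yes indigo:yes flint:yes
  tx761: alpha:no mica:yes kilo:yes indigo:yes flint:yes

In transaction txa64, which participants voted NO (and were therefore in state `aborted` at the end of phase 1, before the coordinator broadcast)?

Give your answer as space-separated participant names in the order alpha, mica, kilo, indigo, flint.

Answer: mica

Derivation:
Txn txa64 phase 1: alpha yes -> prepared; mica no -> aborted; kilo yes -> prepared; indigo yes -> prepared; flint yes -> prepared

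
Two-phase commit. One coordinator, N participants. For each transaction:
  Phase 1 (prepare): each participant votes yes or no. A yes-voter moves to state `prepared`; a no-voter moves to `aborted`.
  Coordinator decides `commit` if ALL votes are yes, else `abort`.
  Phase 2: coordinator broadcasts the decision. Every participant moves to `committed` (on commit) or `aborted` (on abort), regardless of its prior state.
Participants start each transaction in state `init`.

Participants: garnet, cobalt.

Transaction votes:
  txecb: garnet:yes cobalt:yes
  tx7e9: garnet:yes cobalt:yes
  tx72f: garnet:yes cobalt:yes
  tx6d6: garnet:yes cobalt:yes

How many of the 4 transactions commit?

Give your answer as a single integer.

txecb: all yes -> commit (commits=1)
tx7e9: all yes -> commit (commits=2)
tx72f: all yes -> commit (commits=3)
tx6d6: all yes -> commit (commits=4)

Answer: 4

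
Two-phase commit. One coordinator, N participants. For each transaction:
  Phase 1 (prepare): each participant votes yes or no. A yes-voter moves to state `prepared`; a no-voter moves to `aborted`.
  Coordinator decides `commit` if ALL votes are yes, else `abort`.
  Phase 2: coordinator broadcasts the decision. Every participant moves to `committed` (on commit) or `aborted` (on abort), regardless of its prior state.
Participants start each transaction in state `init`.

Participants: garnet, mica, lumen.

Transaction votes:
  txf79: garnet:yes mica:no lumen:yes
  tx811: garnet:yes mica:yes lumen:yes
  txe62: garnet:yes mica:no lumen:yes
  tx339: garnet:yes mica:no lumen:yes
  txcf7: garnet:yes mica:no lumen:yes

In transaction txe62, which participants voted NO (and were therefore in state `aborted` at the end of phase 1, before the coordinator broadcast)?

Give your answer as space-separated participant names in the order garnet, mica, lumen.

Answer: mica

Derivation:
Txn txe62 phase 1: garnet yes -> prepared; mica no -> aborted; lumen yes -> prepared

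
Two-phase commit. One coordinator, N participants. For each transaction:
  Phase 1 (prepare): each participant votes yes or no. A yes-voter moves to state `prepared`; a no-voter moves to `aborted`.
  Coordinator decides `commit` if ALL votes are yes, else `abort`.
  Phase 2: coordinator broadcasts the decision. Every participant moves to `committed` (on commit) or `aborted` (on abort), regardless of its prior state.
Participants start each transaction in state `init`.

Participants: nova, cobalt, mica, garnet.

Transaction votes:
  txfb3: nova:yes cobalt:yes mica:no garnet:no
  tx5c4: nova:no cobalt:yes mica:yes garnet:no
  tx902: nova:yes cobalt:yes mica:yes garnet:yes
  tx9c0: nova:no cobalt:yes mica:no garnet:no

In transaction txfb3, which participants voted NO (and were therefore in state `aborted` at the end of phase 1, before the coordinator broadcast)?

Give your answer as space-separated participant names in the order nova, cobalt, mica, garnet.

Txn txfb3 phase 1: nova yes -> prepared; cobalt yes -> prepared; mica no -> aborted; garnet no -> aborted

Answer: mica garnet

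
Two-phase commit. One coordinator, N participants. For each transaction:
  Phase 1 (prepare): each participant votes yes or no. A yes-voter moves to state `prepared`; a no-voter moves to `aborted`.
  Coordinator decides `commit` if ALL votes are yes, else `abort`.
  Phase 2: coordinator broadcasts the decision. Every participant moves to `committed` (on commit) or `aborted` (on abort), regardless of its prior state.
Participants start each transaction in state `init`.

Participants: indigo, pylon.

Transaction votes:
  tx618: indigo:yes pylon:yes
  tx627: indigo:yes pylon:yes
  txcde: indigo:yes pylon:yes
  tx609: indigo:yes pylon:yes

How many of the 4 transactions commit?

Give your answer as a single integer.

Answer: 4

Derivation:
tx618: all yes -> commit (commits=1)
tx627: all yes -> commit (commits=2)
txcde: all yes -> commit (commits=3)
tx609: all yes -> commit (commits=4)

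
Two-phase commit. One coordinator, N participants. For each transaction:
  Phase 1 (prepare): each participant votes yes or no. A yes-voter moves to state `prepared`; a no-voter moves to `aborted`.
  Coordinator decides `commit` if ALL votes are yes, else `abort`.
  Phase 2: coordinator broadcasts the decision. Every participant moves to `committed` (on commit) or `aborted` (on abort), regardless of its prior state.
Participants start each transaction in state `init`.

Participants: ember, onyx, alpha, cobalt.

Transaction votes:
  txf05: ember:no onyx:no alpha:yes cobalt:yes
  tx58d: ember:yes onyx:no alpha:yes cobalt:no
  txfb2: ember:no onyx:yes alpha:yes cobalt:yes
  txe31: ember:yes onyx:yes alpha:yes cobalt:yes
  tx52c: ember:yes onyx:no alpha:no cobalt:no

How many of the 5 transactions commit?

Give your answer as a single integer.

txf05: no from ember, onyx -> abort (commits=0)
tx58d: no from onyx, cobalt -> abort (commits=0)
txfb2: no from ember -> abort (commits=0)
txe31: all yes -> commit (commits=1)
tx52c: no from onyx, alpha, cobalt -> abort (commits=1)

Answer: 1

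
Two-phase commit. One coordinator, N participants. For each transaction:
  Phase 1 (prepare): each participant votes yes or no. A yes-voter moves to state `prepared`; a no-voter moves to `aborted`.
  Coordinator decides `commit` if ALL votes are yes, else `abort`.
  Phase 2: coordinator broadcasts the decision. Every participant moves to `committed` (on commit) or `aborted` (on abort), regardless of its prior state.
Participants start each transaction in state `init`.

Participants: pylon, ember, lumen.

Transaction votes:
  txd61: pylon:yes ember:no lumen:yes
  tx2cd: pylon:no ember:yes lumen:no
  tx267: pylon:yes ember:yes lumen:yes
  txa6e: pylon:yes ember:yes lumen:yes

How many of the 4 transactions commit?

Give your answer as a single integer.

txd61: no from ember -> abort (commits=0)
tx2cd: no from pylon, lumen -> abort (commits=0)
tx267: all yes -> commit (commits=1)
txa6e: all yes -> commit (commits=2)

Answer: 2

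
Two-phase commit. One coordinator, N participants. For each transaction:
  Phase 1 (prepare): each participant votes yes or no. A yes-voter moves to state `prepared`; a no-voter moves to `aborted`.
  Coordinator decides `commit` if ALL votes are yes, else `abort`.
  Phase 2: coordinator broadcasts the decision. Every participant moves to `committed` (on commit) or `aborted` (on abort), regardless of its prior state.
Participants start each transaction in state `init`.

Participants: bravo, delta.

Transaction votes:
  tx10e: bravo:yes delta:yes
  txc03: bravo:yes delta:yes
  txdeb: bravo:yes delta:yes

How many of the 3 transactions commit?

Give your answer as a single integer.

tx10e: all yes -> commit (commits=1)
txc03: all yes -> commit (commits=2)
txdeb: all yes -> commit (commits=3)

Answer: 3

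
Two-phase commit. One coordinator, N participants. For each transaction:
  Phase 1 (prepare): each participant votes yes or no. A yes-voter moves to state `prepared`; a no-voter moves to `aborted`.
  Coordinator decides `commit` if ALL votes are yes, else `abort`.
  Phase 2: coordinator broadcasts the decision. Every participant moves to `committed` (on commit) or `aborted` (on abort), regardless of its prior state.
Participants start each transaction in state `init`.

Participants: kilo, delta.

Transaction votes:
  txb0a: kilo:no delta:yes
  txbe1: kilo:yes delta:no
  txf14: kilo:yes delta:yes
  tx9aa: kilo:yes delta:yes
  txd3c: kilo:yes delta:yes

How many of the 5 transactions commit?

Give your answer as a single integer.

txb0a: no from kilo -> abort (commits=0)
txbe1: no from delta -> abort (commits=0)
txf14: all yes -> commit (commits=1)
tx9aa: all yes -> commit (commits=2)
txd3c: all yes -> commit (commits=3)

Answer: 3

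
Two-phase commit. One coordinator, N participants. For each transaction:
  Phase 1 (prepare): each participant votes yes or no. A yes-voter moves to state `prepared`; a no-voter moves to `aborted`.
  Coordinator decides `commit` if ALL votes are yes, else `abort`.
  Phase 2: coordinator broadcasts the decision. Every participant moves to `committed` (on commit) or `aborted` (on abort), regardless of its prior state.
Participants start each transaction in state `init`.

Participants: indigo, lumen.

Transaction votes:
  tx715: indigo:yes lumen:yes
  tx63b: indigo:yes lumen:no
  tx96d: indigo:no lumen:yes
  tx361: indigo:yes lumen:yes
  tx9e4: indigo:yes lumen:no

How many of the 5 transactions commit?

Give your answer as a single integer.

Answer: 2

Derivation:
tx715: all yes -> commit (commits=1)
tx63b: no from lumen -> abort (commits=1)
tx96d: no from indigo -> abort (commits=1)
tx361: all yes -> commit (commits=2)
tx9e4: no from lumen -> abort (commits=2)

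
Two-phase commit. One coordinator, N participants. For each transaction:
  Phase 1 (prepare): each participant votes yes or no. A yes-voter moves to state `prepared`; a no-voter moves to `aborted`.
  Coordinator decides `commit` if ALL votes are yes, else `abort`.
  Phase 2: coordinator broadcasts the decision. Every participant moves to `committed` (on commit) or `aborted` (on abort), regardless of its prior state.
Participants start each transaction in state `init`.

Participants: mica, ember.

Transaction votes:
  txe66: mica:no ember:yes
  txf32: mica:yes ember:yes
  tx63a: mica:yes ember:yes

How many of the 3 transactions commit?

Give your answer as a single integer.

Answer: 2

Derivation:
txe66: no from mica -> abort (commits=0)
txf32: all yes -> commit (commits=1)
tx63a: all yes -> commit (commits=2)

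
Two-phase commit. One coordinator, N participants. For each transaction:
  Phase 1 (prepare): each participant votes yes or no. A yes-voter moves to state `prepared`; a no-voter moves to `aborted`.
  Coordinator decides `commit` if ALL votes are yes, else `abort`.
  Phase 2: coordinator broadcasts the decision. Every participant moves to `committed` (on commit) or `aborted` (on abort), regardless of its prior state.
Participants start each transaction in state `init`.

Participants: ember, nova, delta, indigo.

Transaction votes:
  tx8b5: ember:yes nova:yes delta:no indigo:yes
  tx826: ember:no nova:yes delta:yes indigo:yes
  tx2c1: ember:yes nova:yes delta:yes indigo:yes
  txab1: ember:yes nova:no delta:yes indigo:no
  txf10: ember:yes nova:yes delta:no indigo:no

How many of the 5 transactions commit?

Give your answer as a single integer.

tx8b5: no from delta -> abort (commits=0)
tx826: no from ember -> abort (commits=0)
tx2c1: all yes -> commit (commits=1)
txab1: no from nova, indigo -> abort (commits=1)
txf10: no from delta, indigo -> abort (commits=1)

Answer: 1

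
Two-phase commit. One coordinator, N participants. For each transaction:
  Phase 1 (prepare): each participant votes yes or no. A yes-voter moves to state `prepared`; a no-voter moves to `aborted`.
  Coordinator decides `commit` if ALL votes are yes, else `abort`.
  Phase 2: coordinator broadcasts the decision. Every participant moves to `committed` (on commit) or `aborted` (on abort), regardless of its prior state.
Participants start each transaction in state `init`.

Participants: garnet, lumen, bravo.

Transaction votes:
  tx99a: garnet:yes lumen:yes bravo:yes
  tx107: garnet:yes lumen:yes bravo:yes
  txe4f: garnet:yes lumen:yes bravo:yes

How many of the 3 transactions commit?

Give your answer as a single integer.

tx99a: all yes -> commit (commits=1)
tx107: all yes -> commit (commits=2)
txe4f: all yes -> commit (commits=3)

Answer: 3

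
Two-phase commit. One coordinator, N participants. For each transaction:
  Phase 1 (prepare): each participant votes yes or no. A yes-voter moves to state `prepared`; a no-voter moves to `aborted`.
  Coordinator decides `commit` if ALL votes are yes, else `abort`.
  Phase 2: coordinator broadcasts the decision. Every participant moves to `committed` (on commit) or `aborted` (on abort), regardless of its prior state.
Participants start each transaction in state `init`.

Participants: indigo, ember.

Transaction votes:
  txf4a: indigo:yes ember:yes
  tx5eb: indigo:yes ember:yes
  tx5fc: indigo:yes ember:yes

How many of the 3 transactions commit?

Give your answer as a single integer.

Answer: 3

Derivation:
txf4a: all yes -> commit (commits=1)
tx5eb: all yes -> commit (commits=2)
tx5fc: all yes -> commit (commits=3)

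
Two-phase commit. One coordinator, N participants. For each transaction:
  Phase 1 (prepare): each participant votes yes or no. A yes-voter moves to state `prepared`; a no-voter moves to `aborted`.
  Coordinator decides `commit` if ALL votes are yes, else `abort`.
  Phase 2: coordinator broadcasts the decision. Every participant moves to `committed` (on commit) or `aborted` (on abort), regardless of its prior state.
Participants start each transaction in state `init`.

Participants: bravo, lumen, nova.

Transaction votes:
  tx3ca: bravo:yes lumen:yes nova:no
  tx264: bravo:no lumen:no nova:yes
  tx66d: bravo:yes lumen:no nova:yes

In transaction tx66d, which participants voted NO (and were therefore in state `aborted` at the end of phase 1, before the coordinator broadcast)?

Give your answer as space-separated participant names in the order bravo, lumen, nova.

Answer: lumen

Derivation:
Txn tx66d phase 1: bravo yes -> prepared; lumen no -> aborted; nova yes -> prepared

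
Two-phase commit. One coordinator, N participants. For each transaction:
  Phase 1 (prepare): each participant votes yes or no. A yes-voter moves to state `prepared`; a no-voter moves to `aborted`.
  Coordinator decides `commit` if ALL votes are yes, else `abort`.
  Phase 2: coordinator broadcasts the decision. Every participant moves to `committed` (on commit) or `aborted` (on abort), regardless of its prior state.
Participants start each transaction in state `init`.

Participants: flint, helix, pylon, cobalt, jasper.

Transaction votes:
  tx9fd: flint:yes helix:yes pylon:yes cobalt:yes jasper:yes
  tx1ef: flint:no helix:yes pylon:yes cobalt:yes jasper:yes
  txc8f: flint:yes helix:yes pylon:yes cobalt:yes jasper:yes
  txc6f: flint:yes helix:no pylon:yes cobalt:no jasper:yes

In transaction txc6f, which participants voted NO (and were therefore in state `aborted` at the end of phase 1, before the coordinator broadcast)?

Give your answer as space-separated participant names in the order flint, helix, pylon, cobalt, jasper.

Txn txc6f phase 1: flint yes -> prepared; helix no -> aborted; pylon yes -> prepared; cobalt no -> aborted; jasper yes -> prepared

Answer: helix cobalt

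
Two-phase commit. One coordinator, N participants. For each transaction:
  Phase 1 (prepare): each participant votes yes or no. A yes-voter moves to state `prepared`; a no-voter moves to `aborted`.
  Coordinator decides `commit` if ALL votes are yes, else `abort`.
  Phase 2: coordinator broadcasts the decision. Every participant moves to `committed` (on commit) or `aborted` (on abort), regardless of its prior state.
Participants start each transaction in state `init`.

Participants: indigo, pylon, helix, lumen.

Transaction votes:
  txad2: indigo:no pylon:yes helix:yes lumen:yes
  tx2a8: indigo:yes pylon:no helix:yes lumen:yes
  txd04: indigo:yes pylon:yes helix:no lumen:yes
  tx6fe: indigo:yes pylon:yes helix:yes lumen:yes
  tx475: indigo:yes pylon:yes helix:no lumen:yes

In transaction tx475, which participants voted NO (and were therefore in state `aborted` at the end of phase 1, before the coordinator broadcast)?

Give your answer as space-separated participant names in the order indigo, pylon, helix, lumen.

Answer: helix

Derivation:
Txn tx475 phase 1: indigo yes -> prepared; pylon yes -> prepared; helix no -> aborted; lumen yes -> prepared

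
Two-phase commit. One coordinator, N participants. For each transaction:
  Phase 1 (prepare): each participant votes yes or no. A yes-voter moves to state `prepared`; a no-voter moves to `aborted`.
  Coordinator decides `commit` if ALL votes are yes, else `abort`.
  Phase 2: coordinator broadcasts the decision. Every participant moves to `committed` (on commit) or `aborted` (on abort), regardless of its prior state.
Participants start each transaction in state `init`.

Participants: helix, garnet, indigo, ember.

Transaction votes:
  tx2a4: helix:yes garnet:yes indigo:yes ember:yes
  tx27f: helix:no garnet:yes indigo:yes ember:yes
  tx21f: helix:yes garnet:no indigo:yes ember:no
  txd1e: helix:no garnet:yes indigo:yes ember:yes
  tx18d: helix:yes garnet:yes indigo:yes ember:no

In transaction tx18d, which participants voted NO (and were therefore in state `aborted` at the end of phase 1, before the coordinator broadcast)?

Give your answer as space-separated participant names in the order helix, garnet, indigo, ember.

Txn tx18d phase 1: helix yes -> prepared; garnet yes -> prepared; indigo yes -> prepared; ember no -> aborted

Answer: ember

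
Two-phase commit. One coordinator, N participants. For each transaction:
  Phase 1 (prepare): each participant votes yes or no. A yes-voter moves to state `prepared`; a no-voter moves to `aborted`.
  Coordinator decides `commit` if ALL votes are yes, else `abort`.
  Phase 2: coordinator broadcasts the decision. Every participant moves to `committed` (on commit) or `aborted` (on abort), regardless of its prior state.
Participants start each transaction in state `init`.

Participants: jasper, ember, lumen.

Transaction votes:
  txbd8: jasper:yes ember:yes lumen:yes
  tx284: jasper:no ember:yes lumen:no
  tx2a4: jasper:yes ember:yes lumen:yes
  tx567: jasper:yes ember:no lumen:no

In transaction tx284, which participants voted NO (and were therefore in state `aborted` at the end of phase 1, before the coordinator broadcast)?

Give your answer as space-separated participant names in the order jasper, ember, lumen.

Answer: jasper lumen

Derivation:
Txn tx284 phase 1: jasper no -> aborted; ember yes -> prepared; lumen no -> aborted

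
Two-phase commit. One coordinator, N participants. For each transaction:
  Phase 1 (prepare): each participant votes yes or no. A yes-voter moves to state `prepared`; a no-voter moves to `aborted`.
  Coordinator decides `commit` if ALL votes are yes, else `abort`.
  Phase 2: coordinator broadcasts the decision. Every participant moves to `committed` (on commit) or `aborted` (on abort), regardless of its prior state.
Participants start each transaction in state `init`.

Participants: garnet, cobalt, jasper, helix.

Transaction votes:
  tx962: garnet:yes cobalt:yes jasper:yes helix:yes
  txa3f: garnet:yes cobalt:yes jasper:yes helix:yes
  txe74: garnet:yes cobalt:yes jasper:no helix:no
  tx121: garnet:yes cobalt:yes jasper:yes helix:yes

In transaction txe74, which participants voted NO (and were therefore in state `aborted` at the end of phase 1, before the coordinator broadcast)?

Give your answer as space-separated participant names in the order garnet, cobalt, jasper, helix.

Answer: jasper helix

Derivation:
Txn txe74 phase 1: garnet yes -> prepared; cobalt yes -> prepared; jasper no -> aborted; helix no -> aborted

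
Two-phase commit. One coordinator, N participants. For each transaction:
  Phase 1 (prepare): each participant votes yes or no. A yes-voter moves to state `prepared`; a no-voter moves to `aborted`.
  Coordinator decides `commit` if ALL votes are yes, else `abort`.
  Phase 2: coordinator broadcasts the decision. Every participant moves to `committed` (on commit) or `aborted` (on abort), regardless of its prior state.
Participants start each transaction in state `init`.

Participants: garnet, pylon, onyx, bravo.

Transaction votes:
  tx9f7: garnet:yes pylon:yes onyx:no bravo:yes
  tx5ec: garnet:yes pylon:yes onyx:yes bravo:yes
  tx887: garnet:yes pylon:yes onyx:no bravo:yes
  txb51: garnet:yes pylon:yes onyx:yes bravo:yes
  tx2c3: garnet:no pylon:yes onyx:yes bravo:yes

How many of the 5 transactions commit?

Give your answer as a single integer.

tx9f7: no from onyx -> abort (commits=0)
tx5ec: all yes -> commit (commits=1)
tx887: no from onyx -> abort (commits=1)
txb51: all yes -> commit (commits=2)
tx2c3: no from garnet -> abort (commits=2)

Answer: 2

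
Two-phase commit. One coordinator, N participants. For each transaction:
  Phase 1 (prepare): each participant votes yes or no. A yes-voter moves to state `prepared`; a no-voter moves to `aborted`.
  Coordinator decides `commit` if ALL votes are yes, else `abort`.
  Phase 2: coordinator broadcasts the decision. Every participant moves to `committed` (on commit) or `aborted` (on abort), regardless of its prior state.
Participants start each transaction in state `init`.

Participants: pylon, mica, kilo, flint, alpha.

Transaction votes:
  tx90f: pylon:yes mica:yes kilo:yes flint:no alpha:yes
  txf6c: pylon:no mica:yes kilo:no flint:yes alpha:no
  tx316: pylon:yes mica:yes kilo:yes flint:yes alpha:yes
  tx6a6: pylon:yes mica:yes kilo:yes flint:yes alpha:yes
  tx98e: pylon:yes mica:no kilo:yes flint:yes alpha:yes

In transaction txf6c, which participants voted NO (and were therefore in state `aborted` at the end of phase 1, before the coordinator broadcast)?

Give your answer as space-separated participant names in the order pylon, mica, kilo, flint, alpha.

Answer: pylon kilo alpha

Derivation:
Txn txf6c phase 1: pylon no -> aborted; mica yes -> prepared; kilo no -> aborted; flint yes -> prepared; alpha no -> aborted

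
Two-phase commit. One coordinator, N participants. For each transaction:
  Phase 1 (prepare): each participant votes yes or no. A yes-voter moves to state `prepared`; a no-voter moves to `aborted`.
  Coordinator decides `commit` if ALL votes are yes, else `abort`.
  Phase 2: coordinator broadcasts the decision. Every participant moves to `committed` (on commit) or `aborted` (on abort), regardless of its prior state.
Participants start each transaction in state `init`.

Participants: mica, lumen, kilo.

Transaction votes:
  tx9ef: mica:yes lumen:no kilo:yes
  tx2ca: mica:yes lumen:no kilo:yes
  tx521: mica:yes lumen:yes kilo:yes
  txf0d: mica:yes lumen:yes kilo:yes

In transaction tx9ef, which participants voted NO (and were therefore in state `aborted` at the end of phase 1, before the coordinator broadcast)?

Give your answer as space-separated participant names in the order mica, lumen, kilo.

Answer: lumen

Derivation:
Txn tx9ef phase 1: mica yes -> prepared; lumen no -> aborted; kilo yes -> prepared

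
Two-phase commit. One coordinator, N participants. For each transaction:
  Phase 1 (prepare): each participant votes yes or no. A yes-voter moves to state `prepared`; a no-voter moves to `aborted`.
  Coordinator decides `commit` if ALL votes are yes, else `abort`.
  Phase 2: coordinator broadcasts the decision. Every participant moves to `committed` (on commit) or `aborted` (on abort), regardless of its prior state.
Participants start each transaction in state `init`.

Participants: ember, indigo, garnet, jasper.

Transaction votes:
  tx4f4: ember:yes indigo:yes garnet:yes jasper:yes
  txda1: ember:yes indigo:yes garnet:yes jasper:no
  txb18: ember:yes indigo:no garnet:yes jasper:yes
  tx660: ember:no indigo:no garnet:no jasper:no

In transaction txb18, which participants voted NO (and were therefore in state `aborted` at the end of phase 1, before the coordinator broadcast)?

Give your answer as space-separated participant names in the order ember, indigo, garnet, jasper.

Answer: indigo

Derivation:
Txn txb18 phase 1: ember yes -> prepared; indigo no -> aborted; garnet yes -> prepared; jasper yes -> prepared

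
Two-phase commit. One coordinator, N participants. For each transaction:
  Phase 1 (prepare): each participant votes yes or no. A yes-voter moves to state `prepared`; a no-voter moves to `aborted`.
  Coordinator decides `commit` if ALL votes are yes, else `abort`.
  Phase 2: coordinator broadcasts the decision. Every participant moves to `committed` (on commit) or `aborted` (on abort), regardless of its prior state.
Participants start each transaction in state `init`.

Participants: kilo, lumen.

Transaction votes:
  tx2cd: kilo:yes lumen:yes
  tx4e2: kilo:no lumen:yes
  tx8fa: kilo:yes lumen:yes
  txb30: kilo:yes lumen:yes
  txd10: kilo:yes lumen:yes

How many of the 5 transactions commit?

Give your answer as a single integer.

tx2cd: all yes -> commit (commits=1)
tx4e2: no from kilo -> abort (commits=1)
tx8fa: all yes -> commit (commits=2)
txb30: all yes -> commit (commits=3)
txd10: all yes -> commit (commits=4)

Answer: 4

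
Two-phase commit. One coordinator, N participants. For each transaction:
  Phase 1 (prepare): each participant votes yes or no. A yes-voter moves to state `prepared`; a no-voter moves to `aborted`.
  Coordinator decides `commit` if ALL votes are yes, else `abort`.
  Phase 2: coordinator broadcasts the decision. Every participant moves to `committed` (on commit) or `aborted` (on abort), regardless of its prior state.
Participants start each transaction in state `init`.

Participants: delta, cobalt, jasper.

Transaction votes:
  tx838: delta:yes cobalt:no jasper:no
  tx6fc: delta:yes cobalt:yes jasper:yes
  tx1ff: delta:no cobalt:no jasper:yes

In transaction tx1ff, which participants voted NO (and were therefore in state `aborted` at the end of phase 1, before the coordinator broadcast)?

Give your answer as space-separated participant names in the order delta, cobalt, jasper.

Txn tx1ff phase 1: delta no -> aborted; cobalt no -> aborted; jasper yes -> prepared

Answer: delta cobalt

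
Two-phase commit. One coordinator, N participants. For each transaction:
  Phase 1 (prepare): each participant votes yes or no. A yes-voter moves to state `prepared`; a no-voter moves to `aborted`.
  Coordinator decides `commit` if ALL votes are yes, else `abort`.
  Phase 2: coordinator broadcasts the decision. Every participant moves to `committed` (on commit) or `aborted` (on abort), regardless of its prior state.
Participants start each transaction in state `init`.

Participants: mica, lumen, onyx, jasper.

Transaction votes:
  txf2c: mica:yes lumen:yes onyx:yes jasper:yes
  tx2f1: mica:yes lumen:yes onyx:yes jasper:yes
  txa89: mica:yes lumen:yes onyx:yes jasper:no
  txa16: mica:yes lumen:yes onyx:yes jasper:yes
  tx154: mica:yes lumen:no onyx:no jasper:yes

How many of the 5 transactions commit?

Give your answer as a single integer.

txf2c: all yes -> commit (commits=1)
tx2f1: all yes -> commit (commits=2)
txa89: no from jasper -> abort (commits=2)
txa16: all yes -> commit (commits=3)
tx154: no from lumen, onyx -> abort (commits=3)

Answer: 3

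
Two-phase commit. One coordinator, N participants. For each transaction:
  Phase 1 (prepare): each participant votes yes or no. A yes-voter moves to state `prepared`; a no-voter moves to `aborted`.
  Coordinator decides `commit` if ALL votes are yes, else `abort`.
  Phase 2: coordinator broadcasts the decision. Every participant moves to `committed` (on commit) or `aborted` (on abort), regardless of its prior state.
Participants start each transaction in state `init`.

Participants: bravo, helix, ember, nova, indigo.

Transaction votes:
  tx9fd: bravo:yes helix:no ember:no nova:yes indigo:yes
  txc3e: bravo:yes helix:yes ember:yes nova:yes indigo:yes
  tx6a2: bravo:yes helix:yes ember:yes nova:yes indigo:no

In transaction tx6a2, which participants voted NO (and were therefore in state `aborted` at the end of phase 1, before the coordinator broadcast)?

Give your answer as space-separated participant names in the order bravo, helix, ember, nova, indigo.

Txn tx6a2 phase 1: bravo yes -> prepared; helix yes -> prepared; ember yes -> prepared; nova yes -> prepared; indigo no -> aborted

Answer: indigo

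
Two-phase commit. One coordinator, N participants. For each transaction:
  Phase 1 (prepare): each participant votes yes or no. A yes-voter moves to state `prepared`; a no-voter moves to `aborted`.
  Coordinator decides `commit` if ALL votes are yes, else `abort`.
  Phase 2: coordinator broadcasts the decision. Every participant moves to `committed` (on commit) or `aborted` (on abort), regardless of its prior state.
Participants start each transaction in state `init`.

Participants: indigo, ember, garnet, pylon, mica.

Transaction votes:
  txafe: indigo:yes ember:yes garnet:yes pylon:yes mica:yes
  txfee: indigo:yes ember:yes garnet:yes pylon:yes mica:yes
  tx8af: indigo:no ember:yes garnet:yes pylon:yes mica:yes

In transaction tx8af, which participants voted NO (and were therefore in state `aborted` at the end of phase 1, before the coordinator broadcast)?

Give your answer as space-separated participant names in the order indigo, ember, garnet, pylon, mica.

Answer: indigo

Derivation:
Txn tx8af phase 1: indigo no -> aborted; ember yes -> prepared; garnet yes -> prepared; pylon yes -> prepared; mica yes -> prepared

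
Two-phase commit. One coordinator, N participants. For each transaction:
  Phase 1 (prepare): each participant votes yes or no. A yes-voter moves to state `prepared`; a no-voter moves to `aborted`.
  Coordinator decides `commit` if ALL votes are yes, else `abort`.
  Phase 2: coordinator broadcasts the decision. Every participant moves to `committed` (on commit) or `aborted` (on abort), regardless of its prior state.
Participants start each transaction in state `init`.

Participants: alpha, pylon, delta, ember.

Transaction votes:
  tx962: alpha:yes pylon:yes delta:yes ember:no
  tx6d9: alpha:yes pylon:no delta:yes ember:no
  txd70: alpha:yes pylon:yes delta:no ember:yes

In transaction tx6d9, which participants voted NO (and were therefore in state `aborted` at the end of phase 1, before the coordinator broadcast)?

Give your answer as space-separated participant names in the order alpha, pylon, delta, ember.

Answer: pylon ember

Derivation:
Txn tx6d9 phase 1: alpha yes -> prepared; pylon no -> aborted; delta yes -> prepared; ember no -> aborted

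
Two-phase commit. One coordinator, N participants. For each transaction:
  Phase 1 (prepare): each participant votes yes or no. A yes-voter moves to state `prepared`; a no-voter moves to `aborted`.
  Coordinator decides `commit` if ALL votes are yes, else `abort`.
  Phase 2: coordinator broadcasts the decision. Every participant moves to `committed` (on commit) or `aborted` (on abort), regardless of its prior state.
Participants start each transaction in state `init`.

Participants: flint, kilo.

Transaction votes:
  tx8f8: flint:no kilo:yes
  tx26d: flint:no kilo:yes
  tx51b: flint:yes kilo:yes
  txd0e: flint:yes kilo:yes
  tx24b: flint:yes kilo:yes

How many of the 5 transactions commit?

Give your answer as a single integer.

Answer: 3

Derivation:
tx8f8: no from flint -> abort (commits=0)
tx26d: no from flint -> abort (commits=0)
tx51b: all yes -> commit (commits=1)
txd0e: all yes -> commit (commits=2)
tx24b: all yes -> commit (commits=3)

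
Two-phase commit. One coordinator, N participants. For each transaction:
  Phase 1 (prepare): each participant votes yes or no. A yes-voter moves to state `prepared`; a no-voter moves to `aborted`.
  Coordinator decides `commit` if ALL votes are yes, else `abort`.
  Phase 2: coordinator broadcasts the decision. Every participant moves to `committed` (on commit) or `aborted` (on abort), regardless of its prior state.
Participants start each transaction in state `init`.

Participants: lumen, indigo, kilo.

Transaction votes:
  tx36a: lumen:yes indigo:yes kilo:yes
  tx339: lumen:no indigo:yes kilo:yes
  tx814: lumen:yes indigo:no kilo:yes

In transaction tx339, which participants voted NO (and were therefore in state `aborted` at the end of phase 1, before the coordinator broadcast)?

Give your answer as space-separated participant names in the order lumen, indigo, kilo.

Txn tx339 phase 1: lumen no -> aborted; indigo yes -> prepared; kilo yes -> prepared

Answer: lumen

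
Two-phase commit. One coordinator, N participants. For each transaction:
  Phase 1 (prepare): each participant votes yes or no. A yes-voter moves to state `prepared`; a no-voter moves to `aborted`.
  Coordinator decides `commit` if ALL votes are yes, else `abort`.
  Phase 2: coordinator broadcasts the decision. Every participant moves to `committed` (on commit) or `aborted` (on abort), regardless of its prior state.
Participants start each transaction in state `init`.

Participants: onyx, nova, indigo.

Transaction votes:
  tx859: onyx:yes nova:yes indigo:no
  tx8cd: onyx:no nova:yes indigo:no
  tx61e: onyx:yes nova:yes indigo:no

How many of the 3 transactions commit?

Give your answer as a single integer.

Answer: 0

Derivation:
tx859: no from indigo -> abort (commits=0)
tx8cd: no from onyx, indigo -> abort (commits=0)
tx61e: no from indigo -> abort (commits=0)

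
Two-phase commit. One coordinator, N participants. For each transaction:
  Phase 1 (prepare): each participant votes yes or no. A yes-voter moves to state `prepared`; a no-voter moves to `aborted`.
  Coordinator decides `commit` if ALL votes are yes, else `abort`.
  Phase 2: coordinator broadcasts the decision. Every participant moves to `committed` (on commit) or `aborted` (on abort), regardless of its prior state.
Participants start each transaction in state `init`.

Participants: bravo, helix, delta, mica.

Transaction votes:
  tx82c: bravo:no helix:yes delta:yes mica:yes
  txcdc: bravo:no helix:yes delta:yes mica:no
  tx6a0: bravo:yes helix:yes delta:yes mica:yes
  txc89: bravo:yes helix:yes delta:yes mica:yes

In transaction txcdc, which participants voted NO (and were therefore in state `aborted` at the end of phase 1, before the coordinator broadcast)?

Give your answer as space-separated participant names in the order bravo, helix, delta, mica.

Txn txcdc phase 1: bravo no -> aborted; helix yes -> prepared; delta yes -> prepared; mica no -> aborted

Answer: bravo mica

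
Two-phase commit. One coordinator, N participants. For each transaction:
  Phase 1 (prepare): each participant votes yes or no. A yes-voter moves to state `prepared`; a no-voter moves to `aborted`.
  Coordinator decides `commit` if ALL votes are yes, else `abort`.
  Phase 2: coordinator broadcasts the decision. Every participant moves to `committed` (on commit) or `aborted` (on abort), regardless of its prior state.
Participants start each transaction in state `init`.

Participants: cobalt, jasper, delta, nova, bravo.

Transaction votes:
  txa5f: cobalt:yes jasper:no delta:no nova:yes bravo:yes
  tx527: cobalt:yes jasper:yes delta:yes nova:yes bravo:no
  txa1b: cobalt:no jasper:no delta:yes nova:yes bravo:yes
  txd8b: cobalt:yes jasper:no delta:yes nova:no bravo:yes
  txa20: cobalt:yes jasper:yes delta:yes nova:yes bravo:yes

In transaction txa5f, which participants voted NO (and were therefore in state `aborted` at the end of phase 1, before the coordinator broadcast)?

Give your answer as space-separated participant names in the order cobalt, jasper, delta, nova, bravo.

Txn txa5f phase 1: cobalt yes -> prepared; jasper no -> aborted; delta no -> aborted; nova yes -> prepared; bravo yes -> prepared

Answer: jasper delta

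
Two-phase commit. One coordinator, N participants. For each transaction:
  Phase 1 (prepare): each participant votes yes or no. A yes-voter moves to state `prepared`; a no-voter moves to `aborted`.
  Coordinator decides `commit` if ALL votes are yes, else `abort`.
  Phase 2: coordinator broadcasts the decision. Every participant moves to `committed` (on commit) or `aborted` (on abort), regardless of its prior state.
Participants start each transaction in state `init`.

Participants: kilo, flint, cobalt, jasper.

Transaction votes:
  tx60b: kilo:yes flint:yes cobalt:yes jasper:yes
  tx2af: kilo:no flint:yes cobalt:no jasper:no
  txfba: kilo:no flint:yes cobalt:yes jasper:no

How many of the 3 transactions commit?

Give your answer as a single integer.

tx60b: all yes -> commit (commits=1)
tx2af: no from kilo, cobalt, jasper -> abort (commits=1)
txfba: no from kilo, jasper -> abort (commits=1)

Answer: 1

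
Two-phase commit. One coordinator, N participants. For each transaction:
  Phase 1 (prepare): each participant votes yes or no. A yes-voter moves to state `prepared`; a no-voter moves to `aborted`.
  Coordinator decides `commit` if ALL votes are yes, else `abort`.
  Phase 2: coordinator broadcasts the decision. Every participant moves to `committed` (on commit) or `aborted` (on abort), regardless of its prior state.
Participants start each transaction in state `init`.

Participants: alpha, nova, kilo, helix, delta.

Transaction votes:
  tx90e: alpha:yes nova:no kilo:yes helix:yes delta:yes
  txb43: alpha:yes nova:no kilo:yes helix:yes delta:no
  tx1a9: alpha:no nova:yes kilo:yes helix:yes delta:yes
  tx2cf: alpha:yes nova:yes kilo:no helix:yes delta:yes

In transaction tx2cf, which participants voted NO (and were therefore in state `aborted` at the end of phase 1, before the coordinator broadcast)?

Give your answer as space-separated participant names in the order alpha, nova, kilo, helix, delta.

Answer: kilo

Derivation:
Txn tx2cf phase 1: alpha yes -> prepared; nova yes -> prepared; kilo no -> aborted; helix yes -> prepared; delta yes -> prepared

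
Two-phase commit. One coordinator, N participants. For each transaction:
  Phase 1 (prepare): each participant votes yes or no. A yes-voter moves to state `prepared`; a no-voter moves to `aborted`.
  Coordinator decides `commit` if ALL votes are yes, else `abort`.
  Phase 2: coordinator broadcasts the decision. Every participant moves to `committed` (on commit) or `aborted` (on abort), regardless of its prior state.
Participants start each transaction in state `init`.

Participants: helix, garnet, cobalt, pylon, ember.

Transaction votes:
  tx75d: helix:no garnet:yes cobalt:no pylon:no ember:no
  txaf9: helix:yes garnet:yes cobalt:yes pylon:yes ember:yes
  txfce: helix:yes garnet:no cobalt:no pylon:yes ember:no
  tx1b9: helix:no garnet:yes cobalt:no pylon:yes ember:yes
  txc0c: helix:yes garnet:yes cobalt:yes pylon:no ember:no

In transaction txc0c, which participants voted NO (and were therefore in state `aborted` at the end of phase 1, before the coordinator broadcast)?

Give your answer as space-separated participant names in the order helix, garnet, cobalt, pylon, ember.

Txn txc0c phase 1: helix yes -> prepared; garnet yes -> prepared; cobalt yes -> prepared; pylon no -> aborted; ember no -> aborted

Answer: pylon ember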